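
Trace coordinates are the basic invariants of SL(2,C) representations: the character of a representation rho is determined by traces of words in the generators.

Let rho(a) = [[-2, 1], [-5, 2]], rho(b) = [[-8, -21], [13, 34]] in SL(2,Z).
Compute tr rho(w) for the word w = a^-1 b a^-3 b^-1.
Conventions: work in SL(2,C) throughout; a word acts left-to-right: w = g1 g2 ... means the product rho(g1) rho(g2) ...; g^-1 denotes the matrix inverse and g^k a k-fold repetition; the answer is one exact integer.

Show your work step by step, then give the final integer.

41478

rho(a^-1) = [[2, -1], [5, -2]]
... * rho(b) = [[-8, -21], [13, 34]]  ->  [[-29, -76], [-66, -173]]
... * rho(a^-1) = [[2, -1], [5, -2]]  ->  [[-438, 181], [-997, 412]]
... * rho(a^-1) = [[2, -1], [5, -2]]  ->  [[29, 76], [66, 173]]
... * rho(a^-1) = [[2, -1], [5, -2]]  ->  [[438, -181], [997, -412]]
... * rho(b^-1) = [[34, 21], [-13, -8]]  ->  [[17245, 10646], [39254, 24233]]
tr = 17245 + 24233 = 41478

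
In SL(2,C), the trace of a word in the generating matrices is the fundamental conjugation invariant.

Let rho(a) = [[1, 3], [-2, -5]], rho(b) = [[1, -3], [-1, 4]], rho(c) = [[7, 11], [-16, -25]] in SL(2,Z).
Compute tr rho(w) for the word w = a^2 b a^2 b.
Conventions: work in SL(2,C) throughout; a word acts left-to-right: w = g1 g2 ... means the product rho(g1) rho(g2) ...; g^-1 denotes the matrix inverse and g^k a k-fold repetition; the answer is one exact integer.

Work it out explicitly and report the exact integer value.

3479

rho(a) = [[1, 3], [-2, -5]]
... * rho(a) = [[1, 3], [-2, -5]]  ->  [[-5, -12], [8, 19]]
... * rho(b) = [[1, -3], [-1, 4]]  ->  [[7, -33], [-11, 52]]
... * rho(a) = [[1, 3], [-2, -5]]  ->  [[73, 186], [-115, -293]]
... * rho(a) = [[1, 3], [-2, -5]]  ->  [[-299, -711], [471, 1120]]
... * rho(b) = [[1, -3], [-1, 4]]  ->  [[412, -1947], [-649, 3067]]
tr = 412 + 3067 = 3479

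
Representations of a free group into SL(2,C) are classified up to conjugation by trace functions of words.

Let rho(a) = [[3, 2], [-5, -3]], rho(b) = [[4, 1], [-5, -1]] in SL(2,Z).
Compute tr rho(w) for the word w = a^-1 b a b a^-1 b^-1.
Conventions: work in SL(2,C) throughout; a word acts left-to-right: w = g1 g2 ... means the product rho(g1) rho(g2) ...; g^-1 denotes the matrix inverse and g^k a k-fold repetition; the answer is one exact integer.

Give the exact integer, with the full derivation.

rho(a^-1) = [[-3, -2], [5, 3]]
... * rho(b) = [[4, 1], [-5, -1]]  ->  [[-2, -1], [5, 2]]
... * rho(a) = [[3, 2], [-5, -3]]  ->  [[-1, -1], [5, 4]]
... * rho(b) = [[4, 1], [-5, -1]]  ->  [[1, 0], [0, 1]]
... * rho(a^-1) = [[-3, -2], [5, 3]]  ->  [[-3, -2], [5, 3]]
... * rho(b^-1) = [[-1, -1], [5, 4]]  ->  [[-7, -5], [10, 7]]
tr = -7 + 7 = 0

0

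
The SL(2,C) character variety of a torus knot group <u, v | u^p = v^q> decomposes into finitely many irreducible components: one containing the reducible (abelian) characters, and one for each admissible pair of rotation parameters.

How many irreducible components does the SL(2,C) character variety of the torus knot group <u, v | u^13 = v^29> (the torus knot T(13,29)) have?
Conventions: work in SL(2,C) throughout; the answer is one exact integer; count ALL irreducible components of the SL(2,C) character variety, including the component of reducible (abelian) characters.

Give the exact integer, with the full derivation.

169

In the torus knot group T(13,29), u^13 = v^29 is central, so an irreducible representation sends it to +I or -I (Schur).
So on each irreducible component the traces are pinned: tr(u) = 2*cos(pi*alpha/13) with 1 <= alpha <= 12, tr(v) = 2*cos(pi*beta/29) with 1 <= beta <= 28.
u^13 = (-1)^alpha I and v^29 = (-1)^beta I must agree, so alpha and beta have equal parity.
Enumerate parity-matched pairs: 6*14 odd-odd plus 6*14 even-even gives 168.
components with irreducible characters: 168; plus the single component of reducible (abelian) characters: total 169.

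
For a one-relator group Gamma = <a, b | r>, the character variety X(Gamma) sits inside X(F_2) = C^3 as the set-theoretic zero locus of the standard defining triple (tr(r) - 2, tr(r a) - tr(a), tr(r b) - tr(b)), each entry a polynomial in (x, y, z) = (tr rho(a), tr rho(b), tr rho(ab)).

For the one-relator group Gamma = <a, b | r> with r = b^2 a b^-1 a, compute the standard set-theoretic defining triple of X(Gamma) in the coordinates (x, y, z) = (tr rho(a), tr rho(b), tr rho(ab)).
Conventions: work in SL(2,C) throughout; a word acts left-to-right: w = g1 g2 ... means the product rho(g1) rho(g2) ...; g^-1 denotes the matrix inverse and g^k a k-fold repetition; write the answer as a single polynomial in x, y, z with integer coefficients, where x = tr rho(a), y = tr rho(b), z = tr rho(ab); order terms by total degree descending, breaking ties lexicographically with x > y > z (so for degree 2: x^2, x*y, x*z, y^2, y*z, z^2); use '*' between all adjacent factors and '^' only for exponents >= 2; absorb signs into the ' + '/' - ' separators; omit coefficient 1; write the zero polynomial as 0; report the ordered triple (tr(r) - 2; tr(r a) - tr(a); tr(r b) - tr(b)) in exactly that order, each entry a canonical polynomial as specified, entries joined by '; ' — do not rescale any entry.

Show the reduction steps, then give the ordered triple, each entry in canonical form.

apply: trace(b^2 a) = trace(b)*trace(a b) - trace(a)  (reduce the b square) = y*z - x
apply: trace(b^2) = trace(b)*trace(b) - trace(1)  (reduce the b square) = y^2 - 2
apply: trace(a b^2 a) = trace(a)*trace(b^2 a) - trace(b^2)  (reduce the a square) = x*y*z - x^2 - y^2 + 2
trace(a b a b) = trace(b a)*trace(b a) - trace(1)  (split on b) = z^2 - 2
trace(a b a) = trace(a)*trace(b a) - trace(b)  (reduce the a square) = x*z - y
apply: trace(a b^2 a b) = trace(b)*trace(a b a b) - trace(a b a)  (reduce the b square) = y*z^2 - x*z - y
trace(b^2 a b^-1 a) = trace(a b^2 a)*trace(b) - trace(a b^2 a b)  (eliminate b^-1) = x*y^2*z - x^2*y - y^3 - y*z^2 + x*z + 3*y
use: trace(a^3 b) = trace(a)*trace(a b a) - trace(a b)  (reduce the a square) = x^2*z - x*y - z
apply: trace(a^2) = trace(a)*trace(a) - trace(1)  (reduce the a square) = x^2 - 2
use: trace(a^3) = trace(a)*trace(a^2) - trace(a)  (reduce the a square) = x^3 - 3*x
apply: trace(a^2 b^2 a) = trace(b)*trace(a^3 b) - trace(a^3)  (reduce the b square) = x^2*y*z - x^3 - x*y^2 - y*z + 3*x
trace(b^2 a b) = trace(b)*trace(b a b) - trace(b a)  (reduce the b square) = y^2*z - x*y - z
apply: trace(a^2 b^2 a b) = trace(a)*trace(b^2 a b a) - trace(b^2 a b)  (reduce the a square) = x*y*z^2 - x^2*z - y^2*z + z
use: trace(b^2 a b^-1 a^2) = trace(a^2 b^2 a)*trace(b) - trace(a^2 b^2 a b)  (eliminate b^-1) = x^2*y^2*z - x^3*y - x*y^3 - x*y*z^2 + x^2*z + 3*x*y - z
trace(b^3) = trace(b)*trace(b^2) - trace(b) = y^3 - 3*y
trace(a b^3 a) = trace(a)*trace(b^3 a) - trace(b^3) = x*y^2*z - x^2*y - y^3 - x*z + 3*y
trace(a b^3 a b) = trace(b)*trace(b a b a b) - trace(b a b a) = y^2*z^2 - x*y*z - y^2 - z^2 + 2
apply: trace(b^2 a b^-1 a b) = trace(a b^3 a)*trace(b) - trace(a b^3 a b) = x*y^3*z - x^2*y^2 - y^4 - y^2*z^2 + 4*y^2 + z^2 - 2
assemble the triple (trace(r) - 2; trace(r a) - x; trace(r b) - y)

x*y^2*z - x^2*y - y^3 - y*z^2 + x*z + 3*y - 2; x^2*y^2*z - x^3*y - x*y^3 - x*y*z^2 + x^2*z + 3*x*y - x - z; x*y^3*z - x^2*y^2 - y^4 - y^2*z^2 + 4*y^2 + z^2 - y - 2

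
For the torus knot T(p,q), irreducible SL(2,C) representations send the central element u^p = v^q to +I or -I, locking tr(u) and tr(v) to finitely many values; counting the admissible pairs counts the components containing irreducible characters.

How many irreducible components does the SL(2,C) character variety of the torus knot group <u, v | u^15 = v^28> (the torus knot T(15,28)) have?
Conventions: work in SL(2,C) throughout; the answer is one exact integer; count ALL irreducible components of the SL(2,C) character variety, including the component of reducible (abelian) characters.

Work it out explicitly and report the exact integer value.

For T(15,28): irreducibility forces the central element u^15 = v^28 to one of +I, -I.
This locks tr(u) to 2*cos(pi*alpha/15), alpha in 1..14, and tr(v) to 2*cos(pi*beta/28), beta in 1..27, on each component of irreducible characters.
The two central values (-1)^alpha I and (-1)^beta I must be the same matrix, so alpha and beta share a parity.
count pairs: odd alpha (7 choices) x odd beta (14), plus even alpha (7) x even beta (13): 7*14 + 7*13 = 189.
That is 189 components of irreducible characters, and with the reducible (abelian) component the total is 190.

190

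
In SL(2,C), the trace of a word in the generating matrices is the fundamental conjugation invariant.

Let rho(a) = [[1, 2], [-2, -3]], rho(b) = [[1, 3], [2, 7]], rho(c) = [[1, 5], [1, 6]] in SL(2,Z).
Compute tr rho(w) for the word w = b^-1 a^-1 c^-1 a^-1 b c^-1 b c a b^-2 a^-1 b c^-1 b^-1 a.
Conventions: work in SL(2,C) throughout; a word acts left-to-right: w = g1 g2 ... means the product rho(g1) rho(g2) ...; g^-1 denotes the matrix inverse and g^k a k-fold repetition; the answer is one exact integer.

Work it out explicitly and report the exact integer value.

-410839468

rho(b^-1) = [[7, -3], [-2, 1]]
... * rho(a^-1) = [[-3, -2], [2, 1]]  ->  [[-27, -17], [8, 5]]
... * rho(c^-1) = [[6, -5], [-1, 1]]  ->  [[-145, 118], [43, -35]]
... * rho(a^-1) = [[-3, -2], [2, 1]]  ->  [[671, 408], [-199, -121]]
... * rho(b) = [[1, 3], [2, 7]]  ->  [[1487, 4869], [-441, -1444]]
... * rho(c^-1) = [[6, -5], [-1, 1]]  ->  [[4053, -2566], [-1202, 761]]
... * rho(b) = [[1, 3], [2, 7]]  ->  [[-1079, -5803], [320, 1721]]
... * rho(c) = [[1, 5], [1, 6]]  ->  [[-6882, -40213], [2041, 11926]]
... * rho(a) = [[1, 2], [-2, -3]]  ->  [[73544, 106875], [-21811, -31696]]
... * rho(b^-1) = [[7, -3], [-2, 1]]  ->  [[301058, -113757], [-89285, 33737]]
... * rho(b^-1) = [[7, -3], [-2, 1]]  ->  [[2334920, -1016931], [-692469, 301592]]
... * rho(a^-1) = [[-3, -2], [2, 1]]  ->  [[-9038622, -5686771], [2680591, 1686530]]
... * rho(b) = [[1, 3], [2, 7]]  ->  [[-20412164, -66923263], [6053651, 19847483]]
... * rho(c^-1) = [[6, -5], [-1, 1]]  ->  [[-55549721, 35137557], [16474423, -10420772]]
... * rho(b^-1) = [[7, -3], [-2, 1]]  ->  [[-459123161, 201786720], [136162505, -59844041]]
... * rho(a) = [[1, 2], [-2, -3]]  ->  [[-862696601, -1523606482], [255850587, 451857133]]
tr = -862696601 + 451857133 = -410839468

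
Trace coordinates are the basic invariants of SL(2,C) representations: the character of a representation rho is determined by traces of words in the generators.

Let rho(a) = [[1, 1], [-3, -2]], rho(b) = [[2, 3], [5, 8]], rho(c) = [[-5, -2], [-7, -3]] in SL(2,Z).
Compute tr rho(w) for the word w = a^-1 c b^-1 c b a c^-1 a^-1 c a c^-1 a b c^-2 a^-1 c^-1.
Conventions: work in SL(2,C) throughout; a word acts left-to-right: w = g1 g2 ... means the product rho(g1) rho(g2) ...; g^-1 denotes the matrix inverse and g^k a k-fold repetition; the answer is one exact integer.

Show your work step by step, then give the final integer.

rho(a^-1) = [[-2, -1], [3, 1]]
... * rho(c) = [[-5, -2], [-7, -3]]  ->  [[17, 7], [-22, -9]]
... * rho(b^-1) = [[8, -3], [-5, 2]]  ->  [[101, -37], [-131, 48]]
... * rho(c) = [[-5, -2], [-7, -3]]  ->  [[-246, -91], [319, 118]]
... * rho(b) = [[2, 3], [5, 8]]  ->  [[-947, -1466], [1228, 1901]]
... * rho(a) = [[1, 1], [-3, -2]]  ->  [[3451, 1985], [-4475, -2574]]
... * rho(c^-1) = [[-3, 2], [7, -5]]  ->  [[3542, -3023], [-4593, 3920]]
... * rho(a^-1) = [[-2, -1], [3, 1]]  ->  [[-16153, -6565], [20946, 8513]]
... * rho(c) = [[-5, -2], [-7, -3]]  ->  [[126720, 52001], [-164321, -67431]]
... * rho(a) = [[1, 1], [-3, -2]]  ->  [[-29283, 22718], [37972, -29459]]
... * rho(c^-1) = [[-3, 2], [7, -5]]  ->  [[246875, -172156], [-320129, 223239]]
... * rho(a) = [[1, 1], [-3, -2]]  ->  [[763343, 591187], [-989846, -766607]]
... * rho(b) = [[2, 3], [5, 8]]  ->  [[4482621, 7019525], [-5812727, -9102394]]
... * rho(c^-1) = [[-3, 2], [7, -5]]  ->  [[35688812, -26132383], [-46278577, 33886516]]
... * rho(c^-1) = [[-3, 2], [7, -5]]  ->  [[-289993117, 202039539], [376041343, -261989734]]
... * rho(a^-1) = [[-2, -1], [3, 1]]  ->  [[1186104851, 492032656], [-1538051888, -638031077]]
... * rho(c^-1) = [[-3, 2], [7, -5]]  ->  [[-114085961, -87953578], [147938125, 114051609]]
tr = -114085961 + 114051609 = -34352

-34352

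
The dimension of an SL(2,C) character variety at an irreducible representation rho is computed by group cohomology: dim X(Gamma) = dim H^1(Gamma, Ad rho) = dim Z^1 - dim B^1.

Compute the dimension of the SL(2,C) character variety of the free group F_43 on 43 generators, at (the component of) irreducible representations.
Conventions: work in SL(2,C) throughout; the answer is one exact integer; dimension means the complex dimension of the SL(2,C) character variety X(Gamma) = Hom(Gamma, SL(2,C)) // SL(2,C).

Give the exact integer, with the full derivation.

126

Gamma = F_43 has 43 generators and no relators.
Z^1(Gamma, Ad rho) = (sl_2)^43: a cocycle is a free choice of one sl_2 vector per generator, so dim Z^1 = 3*43 = 129.
Irreducibility makes the coboundary map sl_2 -> Z^1 injective (trivial centralizer), so dim B^1 = 3.
dim H^1 = 129 - 3 = 126, which is dim X.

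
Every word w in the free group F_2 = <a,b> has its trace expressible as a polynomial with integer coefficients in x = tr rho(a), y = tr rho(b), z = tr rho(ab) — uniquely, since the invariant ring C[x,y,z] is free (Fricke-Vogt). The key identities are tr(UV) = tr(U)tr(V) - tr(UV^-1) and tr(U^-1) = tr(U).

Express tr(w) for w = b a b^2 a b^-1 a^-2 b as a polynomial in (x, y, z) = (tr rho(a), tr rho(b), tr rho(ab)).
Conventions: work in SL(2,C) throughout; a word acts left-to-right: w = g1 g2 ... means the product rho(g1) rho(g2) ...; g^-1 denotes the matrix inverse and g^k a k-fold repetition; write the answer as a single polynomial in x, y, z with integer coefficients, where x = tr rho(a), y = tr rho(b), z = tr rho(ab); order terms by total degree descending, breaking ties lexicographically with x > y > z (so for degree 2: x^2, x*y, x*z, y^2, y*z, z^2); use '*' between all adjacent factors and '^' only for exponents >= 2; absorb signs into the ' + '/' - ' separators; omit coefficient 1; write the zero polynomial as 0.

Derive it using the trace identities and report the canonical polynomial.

-x^2*y^3*z^2 + 2*x^3*y^2*z + x*y^4*z + x*y^2*z^3 - x^4*y - x^2*y^3 - x^2*y*z^2 - 3*x*y^2*z + 3*x^2*y - y*z^2 + y

next, trace(a b a b) = trace(b a) trace(b a) - trace(1) = z^2 - 2
and trace(a b a) = trace(a) trace(b a) - trace(b) = x*z - y
next, trace(b a b^2 a) = trace(b) trace(a b a b) - trace(a b a) = y*z^2 - x*z - y
trace(a b^2) = trace(b) trace(a b) - trace(a) = y*z - x
and trace(b a b^2) = trace(b) trace(a b^2) - trace(a b) = y^2*z - x*y - z
and trace(a b^2 a^2 b) = trace(a) trace(b a b^2 a) - trace(b a b^2) = x*y*z^2 - x^2*z - y^2*z + z
next, trace(a^2) = trace(a) trace(a) - trace(1) = x^2 - 2
trace(a b^2 a) = trace(b) trace(a^2 b) - trace(a^2) = x*y*z - x^2 - y^2 + 2
trace(a b^2 a^2) = trace(a) trace(a b^2 a) - trace(a b^2) = x^2*y*z - x^3 - x*y^2 - y*z + 3*x
and trace(a b^2 a b^2 a) = trace(b) trace(a b^2 a^2 b) - trace(a b^2 a^2) = x*y^2*z^2 - 2*x^2*y*z - y^3*z + x^3 + x*y^2 + 2*y*z - 3*x
next, trace(a b a b a b) = trace(a b) trace(a b a b) - trace(a^-1 b^-1) = z^3 - 3*z
and trace(a b a b a) = trace(a) trace(b a b a) - trace(b a b) = x*z^2 - y*z - x
next, trace(a b^2 a b a b) = trace(b) trace(a b a b a b) - trace(a b a b a) = y*z^3 - x*z^2 - 2*y*z + x
trace(a b a^2) = trace(a) trace(b a^2) - trace(b a) = x^2*z - x*y - z
trace(a b^2 a b a) = trace(b) trace(a b a^2 b) - trace(a b a^2) = x*y*z^2 - x^2*z - y^2*z + z
next, trace(a b^2 a b^2 a b) = trace(b) trace(a b^2 a b a b) - trace(a b^2 a b a) = y^2*z^3 - 2*x*y*z^2 + x^2*z - y^2*z + x*y - z
and trace(b^2 a b^2 a b^-1 a) = trace(a b^2 a b^2 a) trace(b) - trace(a b^2 a b^2 a b) = x*y^3*z^2 - 2*x^2*y^2*z - y^4*z - y^2*z^3 + x^3*y + x*y^3 + 2*x*y*z^2 - x^2*z + 3*y^2*z - 4*x*y + z
next, trace(b^2 a b^2 a b^-1 a^-1) = trace(b^2 a b^2 a b^-1) trace(a) - trace(b^2 a b^2 a b^-1 a) = -x*y^3*z^2 + 2*x^2*y^2*z + y^4*z + y^2*z^3 - x^3*y - x*y^3 - x*y*z^2 - 3*y^2*z + 3*x*y - z
next, trace(b a b^2 a b^-1 a^-2 b) = trace(b^2 a b^2 a b^-1 a^-1) trace(a) - trace(b^2 a b^2 a b^-1) = -x^2*y^3*z^2 + 2*x^3*y^2*z + x*y^4*z + x*y^2*z^3 - x^4*y - x^2*y^3 - x^2*y*z^2 - 3*x*y^2*z + 3*x^2*y - y*z^2 + y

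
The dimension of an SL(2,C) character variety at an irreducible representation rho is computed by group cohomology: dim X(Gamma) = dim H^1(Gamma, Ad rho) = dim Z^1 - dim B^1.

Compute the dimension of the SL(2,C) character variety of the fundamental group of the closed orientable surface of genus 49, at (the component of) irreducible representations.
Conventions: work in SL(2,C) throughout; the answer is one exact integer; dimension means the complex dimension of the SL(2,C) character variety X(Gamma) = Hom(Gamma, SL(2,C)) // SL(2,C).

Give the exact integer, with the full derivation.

The genus-49 surface group: 2g = 98 generators, one relator prod [a_i, b_i].
Before the relator condition, cocycle space has dim 3*98 = 294.
d_2 is surjective at irreducible rho (its cokernel H^2 is dual to H^0 = 0), so dim Z^1 = 294 - 3 = 291.
As always at irreducible rho, dim B^1 = 3.
Hence dim X = 291 - 3 = 288.

288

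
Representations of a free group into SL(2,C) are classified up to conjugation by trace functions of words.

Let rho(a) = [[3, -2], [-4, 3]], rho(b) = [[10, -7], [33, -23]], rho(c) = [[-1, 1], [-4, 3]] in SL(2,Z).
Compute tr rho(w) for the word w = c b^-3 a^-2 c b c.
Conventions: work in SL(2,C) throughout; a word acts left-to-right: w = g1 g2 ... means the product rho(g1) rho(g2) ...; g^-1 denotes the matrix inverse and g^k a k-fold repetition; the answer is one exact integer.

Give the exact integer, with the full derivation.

rho(c) = [[-1, 1], [-4, 3]]
... * rho(b^-1) = [[-23, 7], [-33, 10]]  ->  [[-10, 3], [-7, 2]]
... * rho(b^-1) = [[-23, 7], [-33, 10]]  ->  [[131, -40], [95, -29]]
... * rho(b^-1) = [[-23, 7], [-33, 10]]  ->  [[-1693, 517], [-1228, 375]]
... * rho(a^-1) = [[3, 2], [4, 3]]  ->  [[-3011, -1835], [-2184, -1331]]
... * rho(a^-1) = [[3, 2], [4, 3]]  ->  [[-16373, -11527], [-11876, -8361]]
... * rho(c) = [[-1, 1], [-4, 3]]  ->  [[62481, -50954], [45320, -36959]]
... * rho(b) = [[10, -7], [33, -23]]  ->  [[-1056672, 734575], [-766447, 532817]]
... * rho(c) = [[-1, 1], [-4, 3]]  ->  [[-1881628, 1147053], [-1364821, 832004]]
tr = -1881628 + 832004 = -1049624

-1049624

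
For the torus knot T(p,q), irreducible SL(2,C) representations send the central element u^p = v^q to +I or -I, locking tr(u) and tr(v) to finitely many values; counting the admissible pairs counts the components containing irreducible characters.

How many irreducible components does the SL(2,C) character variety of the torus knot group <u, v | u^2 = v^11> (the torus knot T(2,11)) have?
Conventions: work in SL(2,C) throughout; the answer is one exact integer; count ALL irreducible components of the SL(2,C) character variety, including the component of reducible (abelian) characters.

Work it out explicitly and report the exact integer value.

6

In the torus knot group T(2,11), u^2 = v^11 is central, so an irreducible representation sends it to +I or -I (Schur).
This locks tr(u) to 2*cos(pi*alpha/2), alpha in 1..1, and tr(v) to 2*cos(pi*beta/11), beta in 1..10, on each component of irreducible characters.
u^2 = (-1)^alpha I and v^11 = (-1)^beta I must agree, so alpha and beta have equal parity.
Counting: 1 odd alphas x 5 odd betas + 0 even alphas x 5 even betas = 5 + 0 = 5.
Total: 5 irreducible-character components + 1 reducible (abelian) component = 6.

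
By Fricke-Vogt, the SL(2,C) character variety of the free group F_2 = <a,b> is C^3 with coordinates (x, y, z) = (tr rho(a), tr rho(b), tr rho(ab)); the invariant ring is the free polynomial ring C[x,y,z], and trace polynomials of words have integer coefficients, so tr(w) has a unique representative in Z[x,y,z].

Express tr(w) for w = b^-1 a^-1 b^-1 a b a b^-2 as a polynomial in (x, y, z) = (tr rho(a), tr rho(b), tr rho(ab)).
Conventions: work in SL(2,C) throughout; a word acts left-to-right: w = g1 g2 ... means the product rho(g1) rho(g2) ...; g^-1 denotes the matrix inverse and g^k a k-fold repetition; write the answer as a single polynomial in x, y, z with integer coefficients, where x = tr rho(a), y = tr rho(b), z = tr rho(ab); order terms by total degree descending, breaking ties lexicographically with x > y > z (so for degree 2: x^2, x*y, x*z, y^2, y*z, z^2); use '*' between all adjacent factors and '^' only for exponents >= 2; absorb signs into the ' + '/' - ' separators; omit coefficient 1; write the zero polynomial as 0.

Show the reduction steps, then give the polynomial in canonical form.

x*y^3*z^2 - x^2*y^2*z - y^4*z - y^2*z^3 + x*y^3 - x*y*z^2 + x^2*z + 4*y^2*z + z^3 - 2*x*y - 3*z

trace(a b a) = trace(a) trace(b a) - trace(b) = x*z - y
trace(a b a b) = trace(a b) trace(a b) - trace(1)   [split at repeated a] = z^2 - 2
trace(a b a b^-1) = trace(a b a) trace(b) - trace(a b a b) = x*y*z - y^2 - z^2 + 2
trace(b^-1 a b a b^-1) = trace(a b a b^-1) trace(b) - trace(a b a) = x*y^2*z - y^3 - y*z^2 - x*z + 3*y
trace(a^2 b a) = trace(a) trace(b a^2) - trace(b a) = x^2*z - x*y - z
trace(b a b) = trace(b) trace(a b) - trace(a) = y*z - x
trace(a^2 b a b) = trace(a) trace(b a b a) - trace(b a b) = x*z^2 - y*z - x
trace(a b a b^-1 a) = trace(a^2 b a) trace(b) - trace(a^2 b a b) = x^2*y*z - x*y^2 - x*z^2 + x
trace(a b a b a b) = trace(a b a b) trace(a b) - trace(b a)   [split at repeated a] = z^3 - 3*z
trace(a b a b^-1 a b) = trace(a b a b a) trace(b) - trace(a b a b a b) = x*y*z^2 - y^2*z - z^3 - x*y + 3*z
trace(b^-1 a b a b^-1 a) = trace(a b a b^-1 a) trace(b) - trace(a b a b^-1 a b) = x^2*y^2*z - x*y^3 - 2*x*y*z^2 + y^2*z + z^3 + 2*x*y - 3*z
trace(a^-1 b^-1 a b a b^-1) = trace(b^-1 a b a b^-1) trace(a) - trace(b^-1 a b a b^-1 a) = x*y*z^2 - x^2*z - y^2*z - z^3 + x*y + 3*z
trace(a^-1 b^-1 a b a b^-2) = trace(a^-1 b^-1 a b a b^-1) trace(b) - trace(a^-1 b^-1 a b a) = x*y^2*z^2 - x^2*y*z - y^3*z - y*z^3 + x*y^2 + 3*y*z - x
trace(b^-1 a^-1 b^-1 a b a b^-2) = trace(a^-1 b^-1 a b a b^-2) trace(b) - trace(a^-1 b^-1 a b a b^-1) = x*y^3*z^2 - x^2*y^2*z - y^4*z - y^2*z^3 + x*y^3 - x*y*z^2 + x^2*z + 4*y^2*z + z^3 - 2*x*y - 3*z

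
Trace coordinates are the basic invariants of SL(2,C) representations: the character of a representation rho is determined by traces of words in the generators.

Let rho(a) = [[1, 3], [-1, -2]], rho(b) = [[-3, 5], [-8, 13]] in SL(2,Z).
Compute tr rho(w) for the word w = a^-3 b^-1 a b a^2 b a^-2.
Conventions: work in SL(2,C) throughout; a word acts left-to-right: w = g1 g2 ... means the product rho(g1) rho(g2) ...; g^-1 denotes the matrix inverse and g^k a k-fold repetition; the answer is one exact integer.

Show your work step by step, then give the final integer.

-138346

rho(a^-1) = [[-2, -3], [1, 1]]
... * rho(a^-1) = [[-2, -3], [1, 1]]  ->  [[1, 3], [-1, -2]]
... * rho(a^-1) = [[-2, -3], [1, 1]]  ->  [[1, 0], [0, 1]]
... * rho(b^-1) = [[13, -5], [8, -3]]  ->  [[13, -5], [8, -3]]
... * rho(a) = [[1, 3], [-1, -2]]  ->  [[18, 49], [11, 30]]
... * rho(b) = [[-3, 5], [-8, 13]]  ->  [[-446, 727], [-273, 445]]
... * rho(a) = [[1, 3], [-1, -2]]  ->  [[-1173, -2792], [-718, -1709]]
... * rho(a) = [[1, 3], [-1, -2]]  ->  [[1619, 2065], [991, 1264]]
... * rho(b) = [[-3, 5], [-8, 13]]  ->  [[-21377, 34940], [-13085, 21387]]
... * rho(a^-1) = [[-2, -3], [1, 1]]  ->  [[77694, 99071], [47557, 60642]]
... * rho(a^-1) = [[-2, -3], [1, 1]]  ->  [[-56317, -134011], [-34472, -82029]]
tr = -56317 + -82029 = -138346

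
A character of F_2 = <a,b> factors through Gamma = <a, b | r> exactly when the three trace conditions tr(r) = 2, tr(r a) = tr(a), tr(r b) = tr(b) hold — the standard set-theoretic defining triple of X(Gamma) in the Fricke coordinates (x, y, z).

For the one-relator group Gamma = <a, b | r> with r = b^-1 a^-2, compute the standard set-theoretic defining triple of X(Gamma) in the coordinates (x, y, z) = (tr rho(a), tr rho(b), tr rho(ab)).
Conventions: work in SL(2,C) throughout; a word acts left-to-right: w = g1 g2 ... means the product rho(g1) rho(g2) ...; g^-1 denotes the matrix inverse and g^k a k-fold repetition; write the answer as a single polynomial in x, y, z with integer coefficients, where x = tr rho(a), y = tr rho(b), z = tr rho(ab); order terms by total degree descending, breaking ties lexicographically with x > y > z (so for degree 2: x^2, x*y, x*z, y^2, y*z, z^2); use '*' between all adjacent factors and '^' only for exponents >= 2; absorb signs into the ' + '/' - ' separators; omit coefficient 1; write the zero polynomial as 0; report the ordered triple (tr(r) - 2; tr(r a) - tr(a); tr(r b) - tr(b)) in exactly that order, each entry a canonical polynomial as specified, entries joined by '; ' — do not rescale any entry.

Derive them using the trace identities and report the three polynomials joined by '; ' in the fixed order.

x*z - y - 2; -x + z; x^2 - y - 2

apply: tr(a^-1) = tr(a) = x
tr(a^-1 b) = tr(b) tr(a) - tr(b a) = x*y - z
use: tr(b^-1 a^-1) = tr(a^-1) tr(b) - tr(a^-1 b) = z
apply: tr(b^-1 a^-2) = tr(b^-1 a^-1) tr(a) - tr(b^-1) = x*z - y
tr(a^-2) = tr(a^-1) tr(a) - tr(1) = x^2 - 2
assemble the triple (tr(r) - 2; tr(r a) - x; tr(r b) - y)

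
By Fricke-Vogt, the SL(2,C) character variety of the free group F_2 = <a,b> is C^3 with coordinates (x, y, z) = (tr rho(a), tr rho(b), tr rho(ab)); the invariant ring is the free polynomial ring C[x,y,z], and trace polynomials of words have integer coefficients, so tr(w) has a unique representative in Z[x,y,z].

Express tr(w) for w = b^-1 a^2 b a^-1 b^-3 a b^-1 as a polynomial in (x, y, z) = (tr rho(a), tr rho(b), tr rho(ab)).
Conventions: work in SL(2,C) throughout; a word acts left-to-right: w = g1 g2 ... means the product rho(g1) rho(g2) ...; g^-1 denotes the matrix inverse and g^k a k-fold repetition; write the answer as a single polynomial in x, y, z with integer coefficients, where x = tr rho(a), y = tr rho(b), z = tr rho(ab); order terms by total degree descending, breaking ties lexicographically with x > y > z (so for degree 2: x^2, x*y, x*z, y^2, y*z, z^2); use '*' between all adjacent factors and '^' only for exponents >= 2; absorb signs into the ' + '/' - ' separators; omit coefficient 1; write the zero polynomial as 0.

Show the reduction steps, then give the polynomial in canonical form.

trace(a^2) = trace(a) * trace(a) - trace(1) = x^2 - 2
trace(a^3) = trace(a) * trace(a^2) - trace(a) = x^3 - 3*x
trace(a b a) = trace(a) * trace(b a) - trace(b) = x*z - y
trace(a^2 b a) = trace(a) * trace(a b a) - trace(a b) = x^2*z - x*y - z
trace(a^3 b a) = trace(a) * trace(a^2 b a) - trace(a^2 b) = x^3*z - x^2*y - 2*x*z + y
trace(b a b a) = trace(b a) * trace(b a) - trace(1)   [split at repeated b] = z^2 - 2
trace(b a b) = trace(b) * trace(a b) - trace(a) = y*z - x
trace(a b a b a) = trace(a) * trace(b a b a) - trace(b a b) = x*z^2 - y*z - x
trace(a^3 b a b) = trace(a) * trace(a b a b a) - trace(a b a b) = x^2*z^2 - x*y*z - x^2 - z^2 + 2
trace(b^-1 a^3 b a) = trace(a^3 b a) * trace(b) - trace(a^3 b a b) = x^3*y*z - x^2*y^2 - x^2*z^2 - x*y*z + x^2 + y^2 + z^2 - 2
trace(b^-1 a^3 b a^-1) = trace(b^-1 a^3 b) * trace(a) - trace(b^-1 a^3 b a) = -x^3*y*z + x^4 + x^2*y^2 + x^2*z^2 + x*y*z - 4*x^2 - y^2 - z^2 + 2
trace(a^2 b a^-1 b^-2 a) = trace(b^-1 a^3 b a^-1) * trace(b) - trace(b^-1 a^3 b a^-1 b) = -x^3*y^2*z + x^4*y + x^2*y^3 + x^2*y*z^2 + x*y^2*z - 4*x^2*y - y^3 - y*z^2 - x*z + 3*y
trace(b^-1 a b a^2) = trace(a b a^2) * trace(b) - trace(a b a^2 b) = x^2*y*z - x*y^2 - x*z^2 + x
trace(b a^2 b) = trace(b) * trace(a^2 b) - trace(a^2) = x*y*z - x^2 - y^2 + 2
trace(a b a^2 b a) = trace(a) * trace(b a^2 b a) - trace(b a^2 b) = x^2*z^2 - 2*x*y*z + y^2 - 2
trace(b a b a b a) = trace(a b) * trace(a b a b) - trace(a^-1 b^-1)   [split at repeated a] = z^3 - 3*z
trace(b a b a b) = trace(b) * trace(a b a b) - trace(a b a) = y*z^2 - x*z - y
trace(a b a^2 b a b) = trace(a) * trace(b a b a b a) - trace(b a b a b) = x*z^3 - y*z^2 - 2*x*z + y
trace(a b a^2 b a b^-1) = trace(a b a^2 b a) * trace(b) - trace(a b a^2 b a b) = x^2*y*z^2 - 2*x*y^2*z - x*z^3 + y^3 + y*z^2 + 2*x*z - 3*y
trace(b^-2 a b a^2 b a) = trace(a b a^2 b a b^-1) * trace(b) - trace(a b a^2 b a) = x^2*y^2*z^2 - 2*x*y^3*z - x*y*z^3 - x^2*z^2 + y^4 + y^2*z^2 + 4*x*y*z - 4*y^2 + 2
trace(a^2 b a^-1 b^-2 a b) = trace(b^-2 a b a^2 b) * trace(a) - trace(b^-2 a b a^2 b a) = -x^2*y^2*z^2 + x^3*y*z + 2*x*y^3*z + x*y*z^3 - x^2*y^2 - y^4 - y^2*z^2 - 4*x*y*z + x^2 + 4*y^2 - 2
trace(b^-1 a b^-1 a^2 b a^-1 b^-1) = trace(a^2 b a^-1 b^-2 a) * trace(b) - trace(a^2 b a^-1 b^-2 a b) = -x^3*y^3*z + x^4*y^2 + x^2*y^4 + 2*x^2*y^2*z^2 - x^3*y*z - x*y^3*z - x*y*z^3 - 3*x^2*y^2 + 3*x*y*z - x^2 - y^2 + 2
trace(a^2 b^2 a) = trace(a) * trace(a b^2 a) - trace(a b^2) = x^2*y*z - x^3 - x*y^2 - y*z + 3*x
trace(a^2 b^2 a b) = trace(b) * trace(a b a^2 b) - trace(a b a^2) = x*y*z^2 - x^2*z - y^2*z + z
trace(b a b^-1 a^2 b) = trace(a^2 b^2 a) * trace(b) - trace(a^2 b^2 a b) = x^2*y^2*z - x^3*y - x*y^3 - x*y*z^2 + x^2*z + 3*x*y - z
trace(b a b^-1 a^2 b a) = trace(a^2 b a b a) * trace(b) - trace(a^2 b a b a b) = x^2*y*z^2 - x*y^2*z - x*z^3 - x^2*y + 2*x*z + y
trace(a b^-1 a^2 b a^-1 b) = trace(b a b^-1 a^2 b) * trace(a) - trace(b a b^-1 a^2 b a) = x^3*y^2*z - x^4*y - x^2*y^3 - 2*x^2*y*z^2 + x^3*z + x*y^2*z + x*z^3 + 4*x^2*y - 3*x*z - y
trace(b^-1 a b^-1 a^2 b a^-1) = trace(a b^-1 a^2 b a^-1) * trace(b) - trace(a b^-1 a^2 b a^-1 b) = -x^3*y^2*z + x^4*y + x^2*y^3 + 2*x^2*y*z^2 - x^3*z - x*y^2*z - x*z^3 - 3*x^2*y + 3*x*z - y
trace(b^-1 a^2 b a^-1 b^-3 a) = trace(b^-1 a b^-1 a^2 b a^-1 b^-1) * trace(b) - trace(b^-1 a b^-1 a^2 b a^-1) = -x^3*y^4*z + x^4*y^3 + x^2*y^5 + 2*x^2*y^3*z^2 - x*y^4*z - x*y^2*z^3 - x^4*y - 4*x^2*y^3 - 2*x^2*y*z^2 + x^3*z + 4*x*y^2*z + x*z^3 + 2*x^2*y - y^3 - 3*x*z + 3*y
trace(a^2 b a^-1 b^-3 a) = trace(b^-1 a^3 b a^-1 b^-1) * trace(b) - trace(b^-1 a^3 b a^-1) = -x^3*y^3*z + x^4*y^2 + x^2*y^4 + x^2*y^2*z^2 + x^3*y*z + x*y^3*z - x^4 - 5*x^2*y^2 - x^2*z^2 - y^4 - y^2*z^2 - 2*x*y*z + 4*x^2 + 4*y^2 + z^2 - 2
trace(b^-1 a^2 b a^-1 b^-3 a b^-1) = trace(b^-1 a^2 b a^-1 b^-3 a) * trace(b) - trace(b^-1 a^2 b a^-1 b^-3 a b) = -x^3*y^5*z + x^4*y^4 + x^2*y^6 + 2*x^2*y^4*z^2 + x^3*y^3*z - x*y^5*z - x*y^3*z^3 - 2*x^4*y^2 - 5*x^2*y^4 - 3*x^2*y^2*z^2 + 3*x*y^3*z + x*y*z^3 + x^4 + 7*x^2*y^2 + x^2*z^2 + y^2*z^2 - x*y*z - 4*x^2 - y^2 - z^2 + 2

-x^3*y^5*z + x^4*y^4 + x^2*y^6 + 2*x^2*y^4*z^2 + x^3*y^3*z - x*y^5*z - x*y^3*z^3 - 2*x^4*y^2 - 5*x^2*y^4 - 3*x^2*y^2*z^2 + 3*x*y^3*z + x*y*z^3 + x^4 + 7*x^2*y^2 + x^2*z^2 + y^2*z^2 - x*y*z - 4*x^2 - y^2 - z^2 + 2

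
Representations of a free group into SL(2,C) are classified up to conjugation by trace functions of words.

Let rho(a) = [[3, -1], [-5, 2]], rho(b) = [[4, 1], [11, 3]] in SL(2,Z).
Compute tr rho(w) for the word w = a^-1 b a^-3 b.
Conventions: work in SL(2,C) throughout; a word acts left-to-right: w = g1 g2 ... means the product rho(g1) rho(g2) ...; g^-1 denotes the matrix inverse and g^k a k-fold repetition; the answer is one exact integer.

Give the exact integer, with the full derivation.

24958

rho(a^-1) = [[2, 1], [5, 3]]
... * rho(b) = [[4, 1], [11, 3]]  ->  [[19, 5], [53, 14]]
... * rho(a^-1) = [[2, 1], [5, 3]]  ->  [[63, 34], [176, 95]]
... * rho(a^-1) = [[2, 1], [5, 3]]  ->  [[296, 165], [827, 461]]
... * rho(a^-1) = [[2, 1], [5, 3]]  ->  [[1417, 791], [3959, 2210]]
... * rho(b) = [[4, 1], [11, 3]]  ->  [[14369, 3790], [40146, 10589]]
tr = 14369 + 10589 = 24958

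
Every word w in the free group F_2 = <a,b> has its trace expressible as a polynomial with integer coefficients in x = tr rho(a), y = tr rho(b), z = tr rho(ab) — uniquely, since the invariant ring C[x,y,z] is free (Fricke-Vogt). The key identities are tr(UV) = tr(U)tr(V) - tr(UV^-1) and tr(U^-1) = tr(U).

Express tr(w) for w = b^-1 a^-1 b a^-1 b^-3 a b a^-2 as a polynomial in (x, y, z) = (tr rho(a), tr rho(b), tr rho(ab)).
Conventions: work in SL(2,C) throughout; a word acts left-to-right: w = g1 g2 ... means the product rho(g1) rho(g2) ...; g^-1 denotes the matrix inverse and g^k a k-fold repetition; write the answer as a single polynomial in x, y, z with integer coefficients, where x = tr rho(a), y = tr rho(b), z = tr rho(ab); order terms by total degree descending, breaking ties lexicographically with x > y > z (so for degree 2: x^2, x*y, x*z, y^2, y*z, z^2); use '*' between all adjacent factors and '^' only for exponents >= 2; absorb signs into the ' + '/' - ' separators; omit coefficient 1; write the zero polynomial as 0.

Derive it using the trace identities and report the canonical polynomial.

trace(b a^-1) = trace(b)*trace(a) - trace(b a) = x*y - z
next, trace(b a b) = trace(b)*trace(a b) - trace(a) = y*z - x
trace(b a b a) = trace(b a)*trace(b a) - trace(1)   [split at repeated b] = z^2 - 2
trace(b a b a^-1) = trace(b a b)*trace(a) - trace(b a b a) = x*y*z - x^2 - z^2 + 2
trace(a b a^-2 b) = trace(b a b a^-1)*trace(a) - trace(b a b) = x^2*y*z - x^3 - x*z^2 - y*z + 3*x
next, trace(a^-1 b^-1 a b a^-1) = trace(a b a^-2)*trace(b) - trace(a b a^-2 b) = -x^2*y*z + x^3 + x*y^2 + x*z^2 - 3*x
next, trace(b^2) = trace(b)*trace(b) - trace(1) = y^2 - 2
trace(b a^2 b) = trace(a)*trace(b^2 a) - trace(b^2) = x*y*z - x^2 - y^2 + 2
trace(b a^2 b a) = trace(a)*trace(b a b a) - trace(b a b) = x*z^2 - y*z - x
trace(a b a^-1 b a) = trace(b a^2 b)*trace(a) - trace(b a^2 b a) = x^2*y*z - x^3 - x*y^2 - x*z^2 + y*z + 3*x
trace(a b a) = trace(a)*trace(b a) - trace(b) = x*z - y
trace(b a b a b) = trace(b)*trace(a b a b) - trace(a b a) = y*z^2 - x*z - y
trace(b a b a b a) = trace(a b a b)*trace(a b) - trace(b a)   [split at repeated a] = z^3 - 3*z
trace(a b a^-1 b a b) = trace(b a b a b)*trace(a) - trace(b a b a b a) = x*y*z^2 - x^2*z - z^3 - x*y + 3*z
next, trace(b^-1 a b a^-1 b a) = trace(a b a^-1 b a)*trace(b) - trace(a b a^-1 b a b) = x^2*y^2*z - x^3*y - x*y^3 - 2*x*y*z^2 + x^2*z + y^2*z + z^3 + 4*x*y - 3*z
trace(a^-1 b^-1 a b a^-1 b) = trace(b^-1 a b a^-1 b)*trace(a) - trace(b^-1 a b a^-1 b a) = -x^2*y^2*z + x^3*y + x*y^3 + 2*x*y*z^2 - x^2*z - y^2*z - z^3 - 3*x*y + 3*z
next, trace(a^-1 b^-1 a^-1 b^-1 a b) = trace(a^-1 b^-1 a b a^-1)*trace(b) - trace(a^-1 b^-1 a b a^-1 b) = -x*y*z^2 + x^2*z + y^2*z + z^3 - 3*z
next, trace(b^-1 a b a^-2 b^-1 a^-1) = trace(a^-1 b^-1 a^-1 b^-1 a b)*trace(a) - trace(a^-1 b^-1 a^-1 b^-1 a b a) = -x^2*y*z^2 + x^3*z + x*y^2*z + x*z^3 - 3*x*z - y
trace(a^-2) = trace(a^-1)*trace(a) - trace(1) = x^2 - 2
next, trace(b^-2 a b a^-2 b^-1 a^-1) = trace(b^-1 a b a^-2 b^-1 a^-1)*trace(b) - trace(b^-1 a b a^-2 b^-1 a^-1 b) = -x^2*y^2*z^2 + x^3*y*z + x*y^3*z + x*y*z^3 - 3*x*y*z - x^2 - y^2 + 2
trace(a b a^2) = trace(a)*trace(a b a) - trace(a b) = x^2*z - x*y - z
next, trace(a b a^2 b^-1) = trace(a b a^2)*trace(b) - trace(a b a^2 b) = x^2*y*z - x*y^2 - x*z^2 + x
trace(a b^-2 a b a) = trace(a b a^2 b^-1)*trace(b) - trace(a b a^2) = x^2*y^2*z - x*y^3 - x*y*z^2 - x^2*z + 2*x*y + z
trace(a b a^2 b a) = trace(a)*trace(b a^2 b a) - trace(b a^2 b) = x^2*z^2 - 2*x*y*z + y^2 - 2
and trace(a b a^2 b a b) = trace(a)*trace(b a b a b a) - trace(b a b a b) = x*z^3 - y*z^2 - 2*x*z + y
trace(a b a b^-1 a b a) = trace(a b a^2 b a)*trace(b) - trace(a b a^2 b a b) = x^2*y*z^2 - 2*x*y^2*z - x*z^3 + y^3 + y*z^2 + 2*x*z - 3*y
and trace(a b a b a b a b) = trace(b a b a b a)*trace(b a) - trace(a b a b)   [split at repeated b] = z^4 - 4*z^2 + 2
and trace(a b a b^-1 a b a b) = trace(a b a b a b a)*trace(b) - trace(a b a b a b a b) = x*y*z^3 - y^2*z^2 - z^4 - 2*x*y*z + y^2 + 4*z^2 - 2
next, trace(b^-1 a b a b^-1 a b a) = trace(a b a b^-1 a b a)*trace(b) - trace(a b a b^-1 a b a b) = x^2*y^2*z^2 - 2*x*y^3*z - 2*x*y*z^3 + y^4 + 2*y^2*z^2 + z^4 + 4*x*y*z - 4*y^2 - 4*z^2 + 2
trace(b a b^-2 a b a b^-1 a) = trace(b^-1 a b a b^-1 a b a)*trace(b) - trace(b^-1 a b a b^-1 a b a b) = x^2*y^3*z^2 - 2*x*y^4*z - 2*x*y^2*z^3 - x^2*y*z^2 + y^5 + 2*y^3*z^2 + y*z^4 + 6*x*y^2*z + x*z^3 - 5*y^3 - 5*y*z^2 - 2*x*z + 5*y
trace(b^-1 a^-1 b a b^-2 a b a) = trace(b a b^-2 a b a b^-1)*trace(a) - trace(b a b^-2 a b a b^-1 a) = -x^2*y^3*z^2 + x^3*y^2*z + 2*x*y^4*z + 2*x*y^2*z^3 - x^2*y^3 - y^5 - 2*y^3*z^2 - y*z^4 - x^3*z - 6*x*y^2*z - x*z^3 + 2*x^2*y + 5*y^3 + 5*y*z^2 + 3*x*z - 5*y
and trace(a^-1 b^-1 a^-1 b a b^-2 a b) = trace(b^-1 a^-1 b a b^-2 a b)*trace(a) - trace(b^-1 a^-1 b a b^-2 a b a) = x^2*y^3*z^2 - x^3*y^2*z - 2*x*y^4*z - 2*x*y^2*z^3 + x^2*y^3 + y^5 + 2*y^3*z^2 + y*z^4 + x^3*z + 6*x*y^2*z + x*z^3 - x^2*y - 5*y^3 - 5*y*z^2 - 4*x*z + 5*y
trace(b^-2 a b a^-2 b^-1 a^-1 b a) = trace(a^-1 b^-1 a^-1 b a b^-2 a b)*trace(a) - trace(a^-1 b^-1 a^-1 b a b^-2 a b a) = x^3*y^3*z^2 - x^4*y^2*z - 2*x^2*y^4*z - 2*x^2*y^2*z^3 + x^3*y^3 + x*y^5 + 2*x*y^3*z^2 + x*y*z^4 + x^4*z + 6*x^2*y^2*z + x^2*z^3 - x^3*y - 5*x*y^3 - 5*x*y*z^2 - 4*x^2*z + 4*x*y + z
trace(a b a b^-1 a) = trace(a^2 b a)*trace(b) - trace(a^2 b a b) = x^2*y*z - x*y^2 - x*z^2 + x
trace(b a b^-1 a b a^-1 b^-1 a) = trace(b^-1 a b a b^-1 a b)*trace(a) - trace(b^-1 a b a b^-1 a b a) = -x^2*y^2*z^2 + x^3*y*z + 2*x*y^3*z + 2*x*y*z^3 - x^2*y^2 - x^2*z^2 - y^4 - 2*y^2*z^2 - z^4 - 4*x*y*z + x^2 + 4*y^2 + 4*z^2 - 2
trace(a^-1 b^-1 a^-1 b a b^-1 a b) = trace(b a b^-1 a b a^-1 b^-1)*trace(a) - trace(b a b^-1 a b a^-1 b^-1 a) = x^2*y^2*z^2 - x^3*y*z - 2*x*y^3*z - 2*x*y*z^3 + x^2*y^2 + x^2*z^2 + y^4 + 2*y^2*z^2 + z^4 + 4*x*y*z - 4*y^2 - 4*z^2 + 2
next, trace(b^-1 a b a^-2 b^-1 a^-1 b a) = trace(a^-1 b^-1 a^-1 b a b^-1 a b)*trace(a) - trace(a^-1 b^-1 a^-1 b a b^-1 a b a) = x^3*y^2*z^2 - x^4*y*z - 2*x^2*y^3*z - 2*x^2*y*z^3 + x^3*y^2 + x^3*z^2 + x*y^4 + 2*x*y^2*z^2 + x*z^4 + 4*x^2*y*z - 4*x*y^2 - 4*x*z^2 + x
next, trace(b^-3 a b a^-2 b^-1 a^-1 b a) = trace(b^-2 a b a^-2 b^-1 a^-1 b a)*trace(b) - trace(b^-2 a b a^-2 b^-1 a^-1 b a b) = x^3*y^4*z^2 - x^4*y^3*z - 2*x^2*y^5*z - 2*x^2*y^3*z^3 + x^3*y^4 - x^3*y^2*z^2 + x*y^6 + 2*x*y^4*z^2 + x*y^2*z^4 + 2*x^4*y*z + 8*x^2*y^3*z + 3*x^2*y*z^3 - 2*x^3*y^2 - x^3*z^2 - 6*x*y^4 - 7*x*y^2*z^2 - x*z^4 - 8*x^2*y*z + 8*x*y^2 + 4*x*z^2 + y*z - x
next, trace(b^-1 a^-1 b a^-1 b^-3 a b a^-2) = trace(b^-3 a b a^-2 b^-1 a^-1 b)*trace(a) - trace(b^-3 a b a^-2 b^-1 a^-1 b a) = -x^3*y^4*z^2 + x^4*y^3*z + 2*x^2*y^5*z + 2*x^2*y^3*z^3 - x^3*y^4 - x*y^6 - 2*x*y^4*z^2 - x*y^2*z^4 - x^4*y*z - 7*x^2*y^3*z - 2*x^2*y*z^3 + 2*x^3*y^2 + x^3*z^2 + 6*x*y^4 + 7*x*y^2*z^2 + x*z^4 + 5*x^2*y*z - x^3 - 9*x*y^2 - 4*x*z^2 - y*z + 3*x

-x^3*y^4*z^2 + x^4*y^3*z + 2*x^2*y^5*z + 2*x^2*y^3*z^3 - x^3*y^4 - x*y^6 - 2*x*y^4*z^2 - x*y^2*z^4 - x^4*y*z - 7*x^2*y^3*z - 2*x^2*y*z^3 + 2*x^3*y^2 + x^3*z^2 + 6*x*y^4 + 7*x*y^2*z^2 + x*z^4 + 5*x^2*y*z - x^3 - 9*x*y^2 - 4*x*z^2 - y*z + 3*x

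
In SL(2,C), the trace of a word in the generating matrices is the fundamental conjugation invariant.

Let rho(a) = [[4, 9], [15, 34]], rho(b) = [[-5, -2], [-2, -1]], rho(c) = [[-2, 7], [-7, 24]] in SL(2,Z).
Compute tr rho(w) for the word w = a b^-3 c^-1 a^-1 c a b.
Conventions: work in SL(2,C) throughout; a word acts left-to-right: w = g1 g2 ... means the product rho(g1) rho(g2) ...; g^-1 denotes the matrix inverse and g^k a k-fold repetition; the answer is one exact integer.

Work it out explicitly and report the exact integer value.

rho(a) = [[4, 9], [15, 34]]
... * rho(b^-1) = [[-1, 2], [2, -5]]  ->  [[14, -37], [53, -140]]
... * rho(b^-1) = [[-1, 2], [2, -5]]  ->  [[-88, 213], [-333, 806]]
... * rho(b^-1) = [[-1, 2], [2, -5]]  ->  [[514, -1241], [1945, -4696]]
... * rho(c^-1) = [[24, -7], [7, -2]]  ->  [[3649, -1116], [13808, -4223]]
... * rho(a^-1) = [[34, -9], [-15, 4]]  ->  [[140806, -37305], [532817, -141164]]
... * rho(c) = [[-2, 7], [-7, 24]]  ->  [[-20477, 90322], [-77486, 341783]]
... * rho(a) = [[4, 9], [15, 34]]  ->  [[1272922, 2886655], [4816801, 10923248]]
... * rho(b) = [[-5, -2], [-2, -1]]  ->  [[-12137920, -5432499], [-45930501, -20556850]]
tr = -12137920 + -20556850 = -32694770

-32694770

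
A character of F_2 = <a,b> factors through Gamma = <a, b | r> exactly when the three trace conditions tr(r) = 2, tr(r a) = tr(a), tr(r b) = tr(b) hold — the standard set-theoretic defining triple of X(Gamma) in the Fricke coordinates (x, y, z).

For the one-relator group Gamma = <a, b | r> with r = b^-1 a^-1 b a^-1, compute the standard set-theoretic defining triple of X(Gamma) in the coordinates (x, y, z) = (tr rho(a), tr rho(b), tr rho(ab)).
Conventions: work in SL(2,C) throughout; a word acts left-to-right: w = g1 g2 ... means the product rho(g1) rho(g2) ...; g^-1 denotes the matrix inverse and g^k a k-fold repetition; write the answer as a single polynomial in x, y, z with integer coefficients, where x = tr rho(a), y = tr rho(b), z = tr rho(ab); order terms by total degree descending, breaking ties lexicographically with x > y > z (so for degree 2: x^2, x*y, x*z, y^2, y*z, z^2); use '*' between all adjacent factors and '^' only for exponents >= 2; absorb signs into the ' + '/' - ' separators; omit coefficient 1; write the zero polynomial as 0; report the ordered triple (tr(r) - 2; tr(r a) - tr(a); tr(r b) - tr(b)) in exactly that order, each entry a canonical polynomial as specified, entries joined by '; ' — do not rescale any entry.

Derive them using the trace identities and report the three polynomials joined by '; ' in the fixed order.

next, tr(a^-1) = tr(a) = x
and tr(b a b) = tr(b) tr(a b) - tr(a)  (reduce the b square) = y*z - x
next, tr(b a b a) = tr(a b) tr(a b) - tr(1)  (split on a) = z^2 - 2
tr(a^-1 b a b) = tr(b a b) tr(a) - tr(b a b a)  (eliminate a^-1) = x*y*z - x^2 - z^2 + 2
next, tr(b^-1 a^-1 b a) = tr(a^-1 b a) tr(b) - tr(a^-1 b a b)  (eliminate b^-1) = -x*y*z + x^2 + y^2 + z^2 - 2
and tr(b^-1 a^-1 b a^-1) = tr(b^-1 a^-1 b) tr(a) - tr(b^-1 a^-1 b a)  (eliminate a^-1) = x*y*z - y^2 - z^2 + 2
and tr(b a^-1) = tr(b) tr(a) - tr(b a) = x*y - z
tr(a^-1 b a^-1) = tr(b a^-1) tr(a) - tr(b) = x^2*y - x*z - y
assemble the triple (tr(r) - 2; tr(r a) - x; tr(r b) - y)

x*y*z - y^2 - z^2; 0; x^2*y - x*z - 2*y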